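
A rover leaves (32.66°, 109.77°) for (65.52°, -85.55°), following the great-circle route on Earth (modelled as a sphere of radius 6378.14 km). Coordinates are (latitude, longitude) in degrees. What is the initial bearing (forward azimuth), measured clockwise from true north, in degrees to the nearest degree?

Δλ = 164.680° = 2.8742 rad.
y = sin Δλ · cos φ₂ = (0.2642)(0.4144) = 0.1095
x = cos φ₁ sin φ₂ − sin φ₁ cos φ₂ cos Δλ = (0.8419)(0.9101) − (0.5397)(0.4144)(-0.9645) = 0.9819
θ = atan2(y, x) = 6.36°, so the bearing is 6°.

6°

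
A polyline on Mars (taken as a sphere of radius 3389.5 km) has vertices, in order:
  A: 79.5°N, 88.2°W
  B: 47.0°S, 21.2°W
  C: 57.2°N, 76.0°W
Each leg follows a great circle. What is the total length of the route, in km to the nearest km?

Leg A→B: central angle 2.3057 rad, distance 7815.3 km.
Leg B→C: central angle 1.9843 rad, distance 6725.7 km.
Total: 7815.3 + 6725.7 ≈ 14541 km.

14541 km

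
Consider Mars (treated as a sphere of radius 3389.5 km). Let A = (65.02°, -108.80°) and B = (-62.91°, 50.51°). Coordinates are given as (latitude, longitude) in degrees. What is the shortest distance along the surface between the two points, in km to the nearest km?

With latitudes φ₁ = 65.020°, φ₂ = -62.910° and longitude difference Δλ = 159.310°:
Haversine: a = sin²(Δφ/2) + cos φ₁ cos φ₂ sin²(Δλ/2) = 0.8073 + (0.4223)(0.4554)(0.9678) = 0.99346.
Central angle c = 2·arcsin(√a) = 2.97967 rad.
Distance = R·c = 3389.5 × 2.9797 ≈ 10100 km.

10100 km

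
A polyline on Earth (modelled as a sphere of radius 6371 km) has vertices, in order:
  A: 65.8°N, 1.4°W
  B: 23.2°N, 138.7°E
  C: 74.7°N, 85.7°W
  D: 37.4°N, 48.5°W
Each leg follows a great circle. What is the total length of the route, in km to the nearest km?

Leg A→B: central angle 1.5005 rad, distance 9559.5 km.
Leg B→C: central angle 1.3626 rad, distance 8681.1 km.
Leg C→D: central angle 0.7185 rad, distance 4577.3 km.
Total: 9559.5 + 8681.1 + 4577.3 ≈ 22818 km.

22818 km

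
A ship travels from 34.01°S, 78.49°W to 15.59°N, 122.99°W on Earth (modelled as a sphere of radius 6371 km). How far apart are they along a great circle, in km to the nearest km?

7252 km

Let φ₁ = -0.5936 rad, φ₂ = 0.2721 rad, and Δλ = -0.7767 rad.
Haversine: a = sin²(Δφ/2) + cos φ₁ cos φ₂ sin²(Δλ/2) = 0.1759 + (0.8289)(0.9632)(0.1434) = 0.29042.
Central angle c = 2·arcsin(√a) = 1.13827 rad.
Distance = R·c = 6371 × 1.1383 ≈ 7252 km.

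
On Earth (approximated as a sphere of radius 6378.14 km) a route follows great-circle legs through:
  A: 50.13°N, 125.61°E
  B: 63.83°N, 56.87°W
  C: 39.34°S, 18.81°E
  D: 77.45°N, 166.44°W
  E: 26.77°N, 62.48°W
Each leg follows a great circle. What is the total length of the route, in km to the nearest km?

Leg A→B: central angle 1.1523 rad, distance 7349.7 km.
Leg B→C: central angle 2.0767 rad, distance 13245.3 km.
Leg C→D: central angle 2.4753 rad, distance 15787.8 km.
Leg D→E: central angle 1.1671 rad, distance 7443.7 km.
Total: 7349.7 + 13245.3 + 15787.8 + 7443.7 ≈ 43827 km.

43827 km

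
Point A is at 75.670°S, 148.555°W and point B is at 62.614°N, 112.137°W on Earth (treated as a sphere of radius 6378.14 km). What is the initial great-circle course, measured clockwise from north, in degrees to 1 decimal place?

Δλ = 36.418° = 0.6356 rad.
y = sin Δλ · cos φ₂ = (0.5937)(0.4600) = 0.2731
x = cos φ₁ sin φ₂ − sin φ₁ cos φ₂ cos Δλ = (0.2475)(0.8879) − (-0.9689)(0.4600)(0.8047) = 0.5784
θ = atan2(y, x) = 25.27°, so the bearing is 25.3°.

25.3°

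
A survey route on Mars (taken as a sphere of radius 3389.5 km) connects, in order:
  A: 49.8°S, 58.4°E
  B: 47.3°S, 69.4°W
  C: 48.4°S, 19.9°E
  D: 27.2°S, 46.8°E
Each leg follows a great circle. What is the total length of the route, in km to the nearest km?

Leg A→B: central angle 1.2734 rad, distance 4316.2 km.
Leg B→C: central angle 0.9824 rad, distance 3329.7 km.
Leg C→D: central angle 0.5188 rad, distance 1758.4 km.
Total: 4316.2 + 3329.7 + 1758.4 ≈ 9404 km.

9404 km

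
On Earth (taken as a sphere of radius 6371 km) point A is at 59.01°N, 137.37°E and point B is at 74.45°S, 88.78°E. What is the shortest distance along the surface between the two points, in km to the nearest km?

15264 km

In radians: φ₁ = 1.0299, φ₂ = -1.2994, Δλ = -48.590° = -0.8481 rad.
Haversine: a = sin²(Δφ/2) + cos φ₁ cos φ₂ sin²(Δλ/2) = 0.8439 + (0.5149)(0.2681)(0.1693) = 0.86729.
Central angle c = 2·arcsin(√a) = 2.39584 rad.
Distance = R·c = 6371 × 2.3958 ≈ 15264 km.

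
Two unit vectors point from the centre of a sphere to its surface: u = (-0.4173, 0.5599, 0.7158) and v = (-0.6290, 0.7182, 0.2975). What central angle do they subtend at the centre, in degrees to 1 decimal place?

u·v = 0.8776; |u| = 1.0000, |v| = 1.0000.
cos θ = (u·v)/(|u||v|) = 0.8776, so θ = 28.6°.

28.6°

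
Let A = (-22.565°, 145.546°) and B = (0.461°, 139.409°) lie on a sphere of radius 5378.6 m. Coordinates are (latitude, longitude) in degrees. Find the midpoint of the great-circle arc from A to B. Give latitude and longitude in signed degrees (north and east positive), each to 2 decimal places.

The central angle between A and B is δ = 0.4152 rad.
With f = 0.5, the slerp weights are sin((1−f)δ)/sin δ = 0.5110 and sin(fδ)/sin δ = 0.5110.
Weighted sum of the unit vectors: (0.5110)·(-0.7615,0.5224,-0.3837) + (0.5110)·(-0.7593,0.6506,0.0080) = (-0.7771, 0.5994, -0.1920).
Converting back: φ = atan2(z, √(x²+y²)) = -11.07°, λ = atan2(y, x) = 142.36°.

-11.07°, 142.36°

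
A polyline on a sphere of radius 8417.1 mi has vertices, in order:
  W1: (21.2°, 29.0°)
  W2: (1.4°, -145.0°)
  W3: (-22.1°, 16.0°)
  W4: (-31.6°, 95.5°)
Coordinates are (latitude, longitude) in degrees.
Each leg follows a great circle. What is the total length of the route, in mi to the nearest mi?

55672 mi

Leg W1→W2: central angle 2.7341 rad, distance 23012.9 mi.
Leg W2→W3: central angle 2.6572 rad, distance 22366.3 mi.
Leg W3→W4: central angle 1.2229 rad, distance 10293.0 mi.
Total: 23012.9 + 22366.3 + 10293.0 ≈ 55672 mi.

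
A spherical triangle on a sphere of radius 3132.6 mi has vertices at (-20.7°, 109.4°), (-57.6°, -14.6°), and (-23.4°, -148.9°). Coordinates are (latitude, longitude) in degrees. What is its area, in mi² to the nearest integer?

Side lengths (central angles): a = 1.5789, b = 1.6045, c = 1.5526 rad; semiperimeter s = 2.3680.
By l'Huilier's theorem, tan(E/4) = √[tan(s/2) tan((s−a)/2) tan((s−b)/2) tan((s−c)/2)], giving spherical excess E = 1.5940 rad.
Area = E·R² = 1.5940 × (3132.6)² ≈ 15642183 mi².

15642183 mi²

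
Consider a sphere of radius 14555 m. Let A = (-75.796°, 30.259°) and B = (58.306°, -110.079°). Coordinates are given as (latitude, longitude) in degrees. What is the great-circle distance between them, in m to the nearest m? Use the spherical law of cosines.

40018 m

In radians: φ₁ = -1.3229, φ₂ = 1.0176, Δλ = -140.338° = -2.4494 rad.
cos c = sin φ₁ sin φ₂ + cos φ₁ cos φ₂ cos Δλ = (-0.9694)(0.8509) + (0.2454)(0.5254)(-0.7698) = -0.92410,
so c = arccos(-0.92410) = 2.74946 rad.
Distance = R·c = 14555 × 2.7495 ≈ 40018 m.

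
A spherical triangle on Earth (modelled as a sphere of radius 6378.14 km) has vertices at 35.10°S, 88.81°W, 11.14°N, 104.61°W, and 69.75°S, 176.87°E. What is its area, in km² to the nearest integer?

17487633 km²

Side lengths (central angles): a = 1.6847, b = 1.0261, c = 0.8482 rad; semiperimeter s = 1.7795.
By l'Huilier's theorem, tan(E/4) = √[tan(s/2) tan((s−a)/2) tan((s−b)/2) tan((s−c)/2)], giving spherical excess E = 0.4299 rad.
Area = E·R² = 0.4299 × (6378.14)² ≈ 17487633 km².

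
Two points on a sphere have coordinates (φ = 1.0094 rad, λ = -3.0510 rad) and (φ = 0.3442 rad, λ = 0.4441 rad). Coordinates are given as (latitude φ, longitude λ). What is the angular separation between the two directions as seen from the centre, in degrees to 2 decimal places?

100.63°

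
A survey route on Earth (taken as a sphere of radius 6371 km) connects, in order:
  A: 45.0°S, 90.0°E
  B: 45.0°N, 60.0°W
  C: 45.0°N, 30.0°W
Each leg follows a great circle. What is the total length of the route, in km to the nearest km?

Leg A→B: central angle 2.7735 rad, distance 17669.9 km.
Leg B→C: central angle 0.3681 rad, distance 2345.2 km.
Total: 17669.9 + 2345.2 ≈ 20015 km.

20015 km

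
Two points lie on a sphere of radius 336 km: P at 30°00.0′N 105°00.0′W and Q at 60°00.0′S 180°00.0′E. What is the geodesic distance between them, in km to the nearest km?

638 km

In radians: φ₁ = 0.5236, φ₂ = -1.0472, Δλ = -75.000° = -1.3090 rad.
cos c = sin φ₁ sin φ₂ + cos φ₁ cos φ₂ cos Δλ = (0.5000)(-0.8660) + (0.8660)(0.5000)(0.2588) = -0.32094,
so c = arccos(-0.32094) = 1.89752 rad.
Distance = R·c = 336 × 1.8975 ≈ 638 km.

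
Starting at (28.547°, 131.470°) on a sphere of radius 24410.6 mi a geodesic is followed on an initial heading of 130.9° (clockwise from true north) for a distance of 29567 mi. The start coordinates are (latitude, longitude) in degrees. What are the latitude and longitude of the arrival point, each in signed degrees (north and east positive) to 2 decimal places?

-21.73°, -178.92°

Angular distance δ = d/R = 29567/24410.6 = 1.21124 rad; initial bearing θ = 2.2846 rad.
sin φ₂ = sin φ₁ cos δ + cos φ₁ sin δ cos θ = (0.4779)(0.3519) + (0.8784)(0.9361)(-0.6547) = -0.3702, so φ₂ = -21.73°.
Δλ = atan2(sin θ sin δ cos φ₁, cos δ − sin φ₁ sin φ₂) = atan2(0.6215, 0.5288) = 49.609°.
λ₂ = 131.470° + 49.609° = 181.08° → -178.92° after wrapping to (−180°, 180°].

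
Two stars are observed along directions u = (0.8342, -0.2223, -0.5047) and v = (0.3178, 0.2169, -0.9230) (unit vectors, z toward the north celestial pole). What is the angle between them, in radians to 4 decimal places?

u·v = 0.6827; |u| = 1.0000, |v| = 1.0000.
cos θ = (u·v)/(|u||v|) = 0.6827, so θ = 0.8193 rad.

0.8193 rad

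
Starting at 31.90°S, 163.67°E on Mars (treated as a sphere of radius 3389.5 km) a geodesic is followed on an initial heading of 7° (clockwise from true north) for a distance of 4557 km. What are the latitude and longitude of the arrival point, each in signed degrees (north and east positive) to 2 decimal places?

44.63°, 173.28°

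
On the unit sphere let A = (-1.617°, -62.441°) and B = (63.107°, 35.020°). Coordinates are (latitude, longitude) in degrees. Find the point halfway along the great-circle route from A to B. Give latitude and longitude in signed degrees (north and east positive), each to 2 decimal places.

Central angle δ = 1.6548 rad. Interpolating on the sphere with fraction f = 0.5:
P = [sin((1−f)δ)·A + sin(fδ)·B] / sin δ = 0.7388·A + 0.7388·B in Cartesian coordinates,
giving P = (0.6153, -0.4629, 0.6380), i.e. latitude 39.64°, longitude -36.95°.

39.64°, -36.95°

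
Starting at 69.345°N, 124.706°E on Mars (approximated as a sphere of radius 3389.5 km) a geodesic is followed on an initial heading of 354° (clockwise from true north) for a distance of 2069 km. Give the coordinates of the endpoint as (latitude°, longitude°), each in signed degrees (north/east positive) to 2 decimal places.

75.43°, -41.52°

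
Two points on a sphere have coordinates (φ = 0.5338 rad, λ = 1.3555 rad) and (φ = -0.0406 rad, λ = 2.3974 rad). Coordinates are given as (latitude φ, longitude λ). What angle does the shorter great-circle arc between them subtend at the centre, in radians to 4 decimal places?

In radians: φ₁ = 0.5338, φ₂ = -0.0406, Δλ = 59.696° = 1.0419 rad.
cos c = sin φ₁ sin φ₂ + cos φ₁ cos φ₂ cos Δλ = (0.5088)(-0.0406) + (0.8609)(0.9992)(0.5046) = 0.41337,
so c = arccos(0.41337) = 1.14464 rad.
So the angular separation is 1.1446 rad.

1.1446 rad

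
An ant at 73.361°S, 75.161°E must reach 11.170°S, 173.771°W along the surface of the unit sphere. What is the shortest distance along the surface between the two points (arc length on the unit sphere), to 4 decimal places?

Let φ₁ = -1.2804 rad, φ₂ = -0.1950 rad, and Δλ = 1.9385 rad.
Haversine: a = sin²(Δφ/2) + cos φ₁ cos φ₂ sin²(Δλ/2) = 0.2667 + (0.2863)(0.9811)(0.6797) = 0.45769.
Central angle c = 2·arcsin(√a) = 1.48607 rad.
On the unit sphere the arc length equals the central angle: 1.4861.

1.4861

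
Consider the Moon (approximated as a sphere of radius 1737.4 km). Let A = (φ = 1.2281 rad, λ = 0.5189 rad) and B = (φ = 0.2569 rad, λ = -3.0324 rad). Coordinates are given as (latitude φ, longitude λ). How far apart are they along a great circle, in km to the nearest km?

With latitudes φ₁ = 70.365°, φ₂ = 14.719° and longitude difference Δλ = 156.525°:
cos c = sin φ₁ sin φ₂ + cos φ₁ cos φ₂ cos Δλ = (0.9419)(0.2541) + (0.3360)(0.9672)(-0.9172) = -0.05879,
so c = arccos(-0.05879) = 1.62962 rad.
Distance = R·c = 1737.4 × 1.6296 ≈ 2831 km.

2831 km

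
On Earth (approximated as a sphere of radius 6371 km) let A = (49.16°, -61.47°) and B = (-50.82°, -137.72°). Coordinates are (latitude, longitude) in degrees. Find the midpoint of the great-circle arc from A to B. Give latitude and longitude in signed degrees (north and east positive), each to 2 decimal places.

-1.05°, -98.82°

The central angle between A and B is δ = 2.0809 rad.
With f = 0.5, the slerp weights are sin((1−f)δ)/sin δ = 0.9884 and sin(fδ)/sin δ = 0.9884.
Weighted sum of the unit vectors: (0.9884)·(0.3123,-0.5745,0.7565) + (0.9884)·(-0.4674,-0.4250,-0.7752) = (-0.1533, -0.9880, -0.0184).
Converting back: φ = atan2(z, √(x²+y²)) = -1.05°, λ = atan2(y, x) = -98.82°.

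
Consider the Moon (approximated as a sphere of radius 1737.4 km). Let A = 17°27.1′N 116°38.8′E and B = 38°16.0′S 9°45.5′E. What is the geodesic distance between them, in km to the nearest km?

3450 km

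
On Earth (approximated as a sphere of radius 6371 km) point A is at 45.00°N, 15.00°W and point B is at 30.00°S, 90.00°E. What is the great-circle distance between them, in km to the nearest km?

13432 km

Let φ₁ = 0.7854 rad, φ₂ = -0.5236 rad, and Δλ = 1.8326 rad.
cos c = sin φ₁ sin φ₂ + cos φ₁ cos φ₂ cos Δλ = (0.7071)(-0.5000) + (0.7071)(0.8660)(-0.2588) = -0.51205,
so c = arccos(-0.51205) = 2.10836 rad.
Distance = R·c = 6371 × 2.1084 ≈ 13432 km.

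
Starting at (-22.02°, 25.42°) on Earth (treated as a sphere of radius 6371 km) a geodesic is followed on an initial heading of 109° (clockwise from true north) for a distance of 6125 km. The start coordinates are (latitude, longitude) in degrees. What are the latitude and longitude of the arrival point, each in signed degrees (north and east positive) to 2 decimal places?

-27.52°, 86.38°

Angular distance δ = d/R = 6125/6371 = 0.96139 rad; initial bearing θ = 1.9024 rad.
sin φ₂ = sin φ₁ cos δ + cos φ₁ sin δ cos θ = (-0.3749)(0.5724) + (0.9271)(0.8200)(-0.3256) = -0.4621, so φ₂ = -27.52°.
Δλ = atan2(sin θ sin δ cos φ₁, cos δ − sin φ₁ sin φ₂) = atan2(0.7188, 0.3991) = 60.956°.
λ₂ = 25.420° + 60.956° = 86.38°.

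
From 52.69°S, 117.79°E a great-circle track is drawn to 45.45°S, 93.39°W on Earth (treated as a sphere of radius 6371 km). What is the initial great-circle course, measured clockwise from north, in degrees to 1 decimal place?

158.2°

Δλ = 148.820° = 2.5974 rad.
y = sin Δλ · cos φ₂ = (0.5177)(0.7015) = 0.3632
x = cos φ₁ sin φ₂ − sin φ₁ cos φ₂ cos Δλ = (0.6061)(-0.7126) − (-0.7954)(0.7015)(-0.8555) = -0.9093
θ = atan2(y, x) = 158.23°, so the bearing is 158.2°.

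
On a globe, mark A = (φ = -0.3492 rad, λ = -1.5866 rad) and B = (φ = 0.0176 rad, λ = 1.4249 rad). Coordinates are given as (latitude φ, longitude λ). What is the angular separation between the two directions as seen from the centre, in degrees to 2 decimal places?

With latitudes φ₁ = -20.008°, φ₂ = 1.008° and longitude difference Δλ = 172.546°:
Haversine: a = sin²(Δφ/2) + cos φ₁ cos φ₂ sin²(Δλ/2) = 0.0333 + (0.9396)(0.9998)(0.9958) = 0.96879.
Central angle c = 2·arcsin(√a) = 2.78641 rad.
So the angular separation is 159.65°.

159.65°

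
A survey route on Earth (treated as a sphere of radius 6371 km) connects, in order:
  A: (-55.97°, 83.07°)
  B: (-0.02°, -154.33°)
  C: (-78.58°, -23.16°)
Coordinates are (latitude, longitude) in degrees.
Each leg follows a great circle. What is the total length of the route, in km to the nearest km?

22795 km

Leg A→B: central angle 1.8768 rad, distance 11956.9 km.
Leg B→C: central angle 1.7012 rad, distance 10838.1 km.
Total: 11956.9 + 10838.1 ≈ 22795 km.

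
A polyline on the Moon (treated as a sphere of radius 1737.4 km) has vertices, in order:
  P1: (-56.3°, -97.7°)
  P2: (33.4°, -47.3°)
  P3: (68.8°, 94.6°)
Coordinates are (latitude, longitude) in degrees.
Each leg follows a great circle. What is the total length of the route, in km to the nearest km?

Leg P1→P2: central angle 1.7342 rad, distance 3013.1 km.
Leg P2→P3: central angle 1.2915 rad, distance 2243.9 km.
Total: 3013.1 + 2243.9 ≈ 5257 km.

5257 km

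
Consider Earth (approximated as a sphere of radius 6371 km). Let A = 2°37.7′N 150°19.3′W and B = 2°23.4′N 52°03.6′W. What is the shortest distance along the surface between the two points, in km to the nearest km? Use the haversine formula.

In radians: φ₁ = 0.0459, φ₂ = 0.0417, Δλ = 98.262° = 1.7150 rad.
Haversine: a = sin²(Δφ/2) + cos φ₁ cos φ₂ sin²(Δλ/2) = 0.0000 + (0.9989)(0.9991)(0.5718) = 0.57075.
Central angle c = 2·arcsin(√a) = 1.71278 rad.
Distance = R·c = 6371 × 1.7128 ≈ 10912 km.

10912 km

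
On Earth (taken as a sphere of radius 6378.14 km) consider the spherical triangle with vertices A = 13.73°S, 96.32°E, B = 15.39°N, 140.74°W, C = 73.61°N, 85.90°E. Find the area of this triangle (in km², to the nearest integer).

80333244 km²

Side lengths (central angles): a = 1.5029, b = 1.5289, c = 2.1801 rad; semiperimeter s = 2.6059.
By l'Huilier's theorem, tan(E/4) = √[tan(s/2) tan((s−a)/2) tan((s−b)/2) tan((s−c)/2)], giving spherical excess E = 1.9747 rad.
Area = E·R² = 1.9747 × (6378.14)² ≈ 80333244 km².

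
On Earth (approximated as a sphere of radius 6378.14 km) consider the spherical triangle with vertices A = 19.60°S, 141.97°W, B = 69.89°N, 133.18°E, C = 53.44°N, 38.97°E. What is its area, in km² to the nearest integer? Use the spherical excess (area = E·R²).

23127502 km²

Side lengths (central angles): a = 0.7389, b = 2.5508, c = 1.8608 rad; semiperimeter s = 2.5752.
By l'Huilier's theorem, tan(E/4) = √[tan(s/2) tan((s−a)/2) tan((s−b)/2) tan((s−c)/2)], giving spherical excess E = 0.5685 rad.
Area = E·R² = 0.5685 × (6378.14)² ≈ 23127502 km².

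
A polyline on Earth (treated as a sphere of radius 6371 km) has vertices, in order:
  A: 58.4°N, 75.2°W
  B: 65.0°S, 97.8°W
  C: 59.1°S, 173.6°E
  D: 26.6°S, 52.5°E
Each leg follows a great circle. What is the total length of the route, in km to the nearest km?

27197 km

Leg A→B: central angle 2.1742 rad, distance 13852.1 km.
Leg B→C: central angle 0.6714 rad, distance 4277.3 km.
Leg C→D: central angle 1.4232 rad, distance 9067.5 km.
Total: 13852.1 + 4277.3 + 9067.5 ≈ 27197 km.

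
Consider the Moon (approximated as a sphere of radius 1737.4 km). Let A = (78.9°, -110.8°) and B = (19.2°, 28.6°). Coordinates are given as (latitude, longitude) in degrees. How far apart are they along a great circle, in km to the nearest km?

2406 km

With latitudes φ₁ = 78.900°, φ₂ = 19.200° and longitude difference Δλ = 139.400°:
Haversine: a = sin²(Δφ/2) + cos φ₁ cos φ₂ sin²(Δλ/2) = 0.2477 + (0.1925)(0.9444)(0.8796) = 0.40767.
Central angle c = 2·arcsin(√a) = 1.38506 rad.
Distance = R·c = 1737.4 × 1.3851 ≈ 2406 km.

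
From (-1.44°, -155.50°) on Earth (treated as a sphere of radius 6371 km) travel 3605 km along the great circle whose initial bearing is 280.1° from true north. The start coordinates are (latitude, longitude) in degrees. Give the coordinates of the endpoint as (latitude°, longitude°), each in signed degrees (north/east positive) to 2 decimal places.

4.17°, 172.55°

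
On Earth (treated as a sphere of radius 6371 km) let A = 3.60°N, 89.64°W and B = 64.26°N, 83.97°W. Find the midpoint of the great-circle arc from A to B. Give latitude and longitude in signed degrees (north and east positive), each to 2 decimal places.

The central angle between A and B is δ = 1.0611 rad.
With f = 0.5, the slerp weights are sin((1−f)δ)/sin δ = 0.5797 and sin(fδ)/sin δ = 0.5797.
Weighted sum of the unit vectors: (0.5797)·(0.0063,-0.9980,0.0628) + (0.5797)·(0.0456,-0.4319,0.9008) = (0.0301, -0.8289, 0.5586).
Converting back: φ = atan2(z, √(x²+y²)) = 33.96°, λ = atan2(y, x) = -87.92°.

33.96°, -87.92°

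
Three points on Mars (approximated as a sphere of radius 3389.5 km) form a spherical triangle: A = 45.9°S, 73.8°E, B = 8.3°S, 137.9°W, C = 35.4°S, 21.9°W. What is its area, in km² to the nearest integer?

21330595 km²

Side lengths (central angles): a = 1.8442, b = 1.2029, c = 2.0740 rad; semiperimeter s = 2.5605.
By l'Huilier's theorem, tan(E/4) = √[tan(s/2) tan((s−a)/2) tan((s−b)/2) tan((s−c)/2)], giving spherical excess E = 1.8567 rad.
Area = E·R² = 1.8567 × (3389.5)² ≈ 21330595 km².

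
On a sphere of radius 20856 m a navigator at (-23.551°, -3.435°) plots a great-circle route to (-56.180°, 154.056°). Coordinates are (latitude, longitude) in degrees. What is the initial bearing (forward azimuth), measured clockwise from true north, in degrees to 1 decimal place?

167.6°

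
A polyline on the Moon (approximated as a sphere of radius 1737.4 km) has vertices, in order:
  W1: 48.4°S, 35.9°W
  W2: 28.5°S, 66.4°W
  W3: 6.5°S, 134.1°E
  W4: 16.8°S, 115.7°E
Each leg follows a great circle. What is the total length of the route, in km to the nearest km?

5800 km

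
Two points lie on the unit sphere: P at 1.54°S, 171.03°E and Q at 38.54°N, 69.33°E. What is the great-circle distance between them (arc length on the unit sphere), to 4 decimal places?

With latitudes φ₁ = -1.540°, φ₂ = 38.540° and longitude difference Δλ = -101.700°:
cos c = sin φ₁ sin φ₂ + cos φ₁ cos φ₂ cos Δλ = (-0.0269)(0.6231) + (0.9996)(0.7822)(-0.2028) = -0.17530,
so c = arccos(-0.17530) = 1.74701 rad.
On the unit sphere the arc length equals the central angle: 1.7470.

1.7470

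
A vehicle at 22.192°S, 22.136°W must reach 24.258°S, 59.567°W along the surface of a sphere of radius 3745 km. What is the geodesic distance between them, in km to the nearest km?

Let φ₁ = -0.3873 rad, φ₂ = -0.4234 rad, and Δλ = -0.6533 rad.
cos c = sin φ₁ sin φ₂ + cos φ₁ cos φ₂ cos Δλ = (-0.3777)(-0.4108) + (0.9259)(0.9117)(0.7941) = 0.82552,
so c = arccos(0.82552) = 0.59967 rad.
Distance = R·c = 3745 × 0.5997 ≈ 2246 km.

2246 km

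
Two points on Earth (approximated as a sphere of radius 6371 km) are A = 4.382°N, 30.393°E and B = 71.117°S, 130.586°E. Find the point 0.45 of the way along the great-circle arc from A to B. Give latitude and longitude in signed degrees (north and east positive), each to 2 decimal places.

-36.80°, 46.53°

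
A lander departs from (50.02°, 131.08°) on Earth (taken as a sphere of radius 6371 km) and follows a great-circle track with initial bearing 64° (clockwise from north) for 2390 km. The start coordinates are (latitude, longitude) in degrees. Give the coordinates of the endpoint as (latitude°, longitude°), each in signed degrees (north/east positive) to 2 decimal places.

Angular distance δ = d/R = 2390/6371 = 0.37514 rad; initial bearing θ = 1.1170 rad.
sin φ₂ = sin φ₁ cos δ + cos φ₁ sin δ cos θ = (0.7663)(0.9305) + (0.6425)(0.3664)(0.4384) = 0.8162, so φ₂ = 54.70°.
Δλ = atan2(sin θ sin δ cos φ₁, cos δ − sin φ₁ sin φ₂) = atan2(0.2116, 0.3050) = 34.747°.
λ₂ = 131.080° + 34.747° = 165.83°.

54.70°, 165.83°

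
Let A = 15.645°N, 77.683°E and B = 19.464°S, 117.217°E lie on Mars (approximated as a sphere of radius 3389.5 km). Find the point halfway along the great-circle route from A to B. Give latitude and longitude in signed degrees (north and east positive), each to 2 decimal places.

Central angle δ = 0.9143 rad. Interpolating on the sphere with fraction f = 0.5:
P = [sin((1−f)δ)·A + sin(fδ)·B] / sin δ = 0.5572·A + 0.5572·B in Cartesian coordinates,
giving P = (-0.1258, 0.9914, -0.0354), i.e. latitude -2.03°, longitude 97.23°.

-2.03°, 97.23°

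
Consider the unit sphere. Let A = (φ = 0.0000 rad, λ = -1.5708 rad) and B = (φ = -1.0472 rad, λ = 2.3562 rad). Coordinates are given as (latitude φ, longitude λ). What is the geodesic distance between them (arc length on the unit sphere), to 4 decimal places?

Let φ₁ = 0.0000 rad, φ₂ = -1.0472 rad, and Δλ = -2.3562 rad.
Haversine: a = sin²(Δφ/2) + cos φ₁ cos φ₂ sin²(Δλ/2) = 0.2500 + (1.0000)(0.5000)(0.8536) = 0.67677.
Central angle c = 2·arcsin(√a) = 1.93216 rad.
On the unit sphere the arc length equals the central angle: 1.9322.

1.9322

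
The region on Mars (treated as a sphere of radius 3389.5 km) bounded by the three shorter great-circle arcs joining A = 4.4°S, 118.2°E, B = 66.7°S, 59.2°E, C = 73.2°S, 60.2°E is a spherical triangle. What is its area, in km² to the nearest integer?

911954 km²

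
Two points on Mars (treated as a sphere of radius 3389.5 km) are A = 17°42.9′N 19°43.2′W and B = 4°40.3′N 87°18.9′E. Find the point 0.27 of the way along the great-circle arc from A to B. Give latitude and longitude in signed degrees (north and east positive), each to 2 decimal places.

20.22°, 10.09°

Central angle δ = 1.8269 rad. Interpolating on the sphere with fraction f = 0.27:
P = [sin((1−f)δ)·A + sin(fδ)·B] / sin δ = 1.0048·A + 0.4895·B in Cartesian coordinates,
giving P = (0.9239, 0.1644, 0.3456), i.e. latitude 20.22°, longitude 10.09°.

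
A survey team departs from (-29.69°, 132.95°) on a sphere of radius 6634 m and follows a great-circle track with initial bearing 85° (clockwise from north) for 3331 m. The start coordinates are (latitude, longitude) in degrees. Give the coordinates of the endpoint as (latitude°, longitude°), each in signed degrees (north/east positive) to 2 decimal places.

-23.44°, 164.45°

Angular distance δ = d/R = 3331/6634 = 0.50211 rad; initial bearing θ = 1.4835 rad.
sin φ₂ = sin φ₁ cos δ + cos φ₁ sin δ cos θ = (-0.4953)(0.8766) + (0.8687)(0.4813)(0.0872) = -0.3977, so φ₂ = -23.44°.
Δλ = atan2(sin θ sin δ cos φ₁, cos δ − sin φ₁ sin φ₂) = atan2(0.4165, 0.6796) = 31.504°.
λ₂ = 132.950° + 31.504° = 164.45°.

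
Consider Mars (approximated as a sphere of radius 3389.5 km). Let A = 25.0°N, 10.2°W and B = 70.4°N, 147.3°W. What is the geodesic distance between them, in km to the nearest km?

4727 km

Let φ₁ = 0.4363 rad, φ₂ = 1.2287 rad, and Δλ = -2.3928 rad.
cos c = sin φ₁ sin φ₂ + cos φ₁ cos φ₂ cos Δλ = (0.4226)(0.9421) + (0.9063)(0.3355)(-0.7325) = 0.17542,
so c = arccos(0.17542) = 1.39446 rad.
Distance = R·c = 3389.5 × 1.3945 ≈ 4727 km.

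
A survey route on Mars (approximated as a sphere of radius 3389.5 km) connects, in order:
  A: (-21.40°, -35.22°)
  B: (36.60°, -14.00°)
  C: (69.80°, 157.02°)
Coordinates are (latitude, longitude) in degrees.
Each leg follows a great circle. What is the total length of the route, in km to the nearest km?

7972 km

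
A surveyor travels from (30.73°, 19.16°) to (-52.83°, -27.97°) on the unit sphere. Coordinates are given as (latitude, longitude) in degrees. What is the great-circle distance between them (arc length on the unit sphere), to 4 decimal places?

1.6247

In radians: φ₁ = 0.5363, φ₂ = -0.9221, Δλ = -47.130° = -0.8226 rad.
cos c = sin φ₁ sin φ₂ + cos φ₁ cos φ₂ cos Δλ = (0.5110)(-0.7968) + (0.8596)(0.6042)(0.6803) = -0.05385,
so c = arccos(-0.05385) = 1.62468 rad.
On the unit sphere the arc length equals the central angle: 1.6247.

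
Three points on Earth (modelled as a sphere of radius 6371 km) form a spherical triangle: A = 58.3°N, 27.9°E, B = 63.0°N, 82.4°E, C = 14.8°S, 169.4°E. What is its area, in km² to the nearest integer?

Side lengths (central angles): a = 1.7769, b = 2.2331, c = 0.4587 rad; semiperimeter s = 2.2344.
By l'Huilier's theorem, tan(E/4) = √[tan(s/2) tan((s−a)/2) tan((s−b)/2) tan((s−c)/2)], giving spherical excess E = 0.0771 rad.
Area = E·R² = 0.0771 × (6371)² ≈ 3128757 km².

3128757 km²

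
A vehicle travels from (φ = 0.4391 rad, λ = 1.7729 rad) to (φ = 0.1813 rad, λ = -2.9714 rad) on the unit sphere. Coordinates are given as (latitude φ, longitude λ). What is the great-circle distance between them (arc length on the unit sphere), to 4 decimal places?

1.4655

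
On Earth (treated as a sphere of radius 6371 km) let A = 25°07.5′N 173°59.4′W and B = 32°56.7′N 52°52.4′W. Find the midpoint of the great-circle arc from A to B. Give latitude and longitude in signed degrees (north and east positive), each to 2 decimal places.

The central angle between A and B is δ = 1.7332 rad.
With f = 0.5, the slerp weights are sin((1−f)δ)/sin δ = 0.7723 and sin(fδ)/sin δ = 0.7723.
Weighted sum of the unit vectors: (0.7723)·(-0.9004,-0.0948,0.4246) + (0.7723)·(0.5065,-0.6691,0.5438) = (-0.3042, -0.5900, 0.7479).
Converting back: φ = atan2(z, √(x²+y²)) = 48.41°, λ = atan2(y, x) = -117.28°.

48.41°, -117.28°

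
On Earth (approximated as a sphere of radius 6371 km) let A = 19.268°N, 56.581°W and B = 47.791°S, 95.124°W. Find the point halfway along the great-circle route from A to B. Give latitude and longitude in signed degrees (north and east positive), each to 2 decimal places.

-15.05°, -72.48°

The central angle between A and B is δ = 1.3164 rad.
With f = 0.5, the slerp weights are sin((1−f)δ)/sin δ = 0.6320 and sin(fδ)/sin δ = 0.6320.
Weighted sum of the unit vectors: (0.6320)·(0.5199,-0.7879,0.3300) + (0.6320)·(-0.0600,-0.6692,-0.7407) = (0.2907, -0.9209, -0.2596).
Converting back: φ = atan2(z, √(x²+y²)) = -15.05°, λ = atan2(y, x) = -72.48°.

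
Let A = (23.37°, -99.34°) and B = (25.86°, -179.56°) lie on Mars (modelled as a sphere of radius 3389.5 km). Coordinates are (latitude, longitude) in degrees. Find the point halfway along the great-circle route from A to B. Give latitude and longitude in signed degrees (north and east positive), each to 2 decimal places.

The central angle between A and B is δ = 1.2521 rad.
With f = 0.5, the slerp weights are sin((1−f)δ)/sin δ = 0.6170 and sin(fδ)/sin δ = 0.6170.
Weighted sum of the unit vectors: (0.6170)·(-0.1490,-0.9058,0.3967) + (0.6170)·(-0.8998,-0.0069,0.4362) = (-0.6471, -0.5632, 0.5139).
Converting back: φ = atan2(z, √(x²+y²)) = 30.92°, λ = atan2(y, x) = -138.97°.

30.92°, -138.97°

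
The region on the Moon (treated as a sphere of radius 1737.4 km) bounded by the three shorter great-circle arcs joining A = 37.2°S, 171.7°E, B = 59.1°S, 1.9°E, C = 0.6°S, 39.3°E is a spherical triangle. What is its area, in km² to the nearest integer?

3649802 km²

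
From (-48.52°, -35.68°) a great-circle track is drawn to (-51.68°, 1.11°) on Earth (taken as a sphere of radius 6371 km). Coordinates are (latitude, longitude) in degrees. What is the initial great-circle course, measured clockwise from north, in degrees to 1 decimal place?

With φ₁ = -0.8468, φ₂ = -0.9020, Δλ = 0.6421 rad, the forward-azimuth formula gives
θ = atan2( sin Δλ cos φ₂ , cos φ₁ sin φ₂ − sin φ₁ cos φ₂ cos Δλ ) = atan2(0.3713, -0.1476) = 111.68°.
So the initial bearing is 111.7°.

111.7°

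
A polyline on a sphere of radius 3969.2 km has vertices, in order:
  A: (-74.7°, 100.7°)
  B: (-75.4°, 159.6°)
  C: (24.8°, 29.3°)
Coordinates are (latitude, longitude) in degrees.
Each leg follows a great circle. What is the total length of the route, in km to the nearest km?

Leg A→B: central angle 0.2546 rad, distance 1010.5 km.
Leg B→C: central angle 2.1578 rad, distance 8564.9 km.
Total: 1010.5 + 8564.9 ≈ 9575 km.

9575 km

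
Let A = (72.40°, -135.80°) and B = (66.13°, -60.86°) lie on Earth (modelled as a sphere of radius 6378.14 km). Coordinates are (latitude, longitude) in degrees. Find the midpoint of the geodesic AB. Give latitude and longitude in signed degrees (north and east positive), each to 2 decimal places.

Central angle δ = 0.4430 rad. Interpolating on the sphere with fraction f = 0.5:
P = [sin((1−f)δ)·A + sin(fδ)·B] / sin δ = 0.5125·A + 0.5125·B in Cartesian coordinates,
giving P = (-0.0101, -0.2892, 0.9572), i.e. latitude 73.18°, longitude -92.00°.

73.18°, -92.00°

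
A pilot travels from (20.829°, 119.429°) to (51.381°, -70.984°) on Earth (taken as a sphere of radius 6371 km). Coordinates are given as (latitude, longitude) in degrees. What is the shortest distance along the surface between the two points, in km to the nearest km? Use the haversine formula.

11922 km

In radians: φ₁ = 0.3635, φ₂ = 0.8968, Δλ = 169.587° = 2.9599 rad.
Haversine: a = sin²(Δφ/2) + cos φ₁ cos φ₂ sin²(Δλ/2) = 0.0694 + (0.9346)(0.6241)(0.9918) = 0.64796.
Central angle c = 2·arcsin(√a) = 1.87122 rad.
Distance = R·c = 6371 × 1.8712 ≈ 11922 km.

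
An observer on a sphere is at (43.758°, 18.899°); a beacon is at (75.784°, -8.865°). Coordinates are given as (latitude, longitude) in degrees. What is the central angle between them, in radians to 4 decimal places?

In radians: φ₁ = 0.7637, φ₂ = 1.3227, Δλ = -27.764° = -0.4846 rad.
cos c = sin φ₁ sin φ₂ + cos φ₁ cos φ₂ cos Δλ = (0.6916)(0.9694) + (0.7223)(0.2456)(0.8849) = 0.82739,
so c = arccos(0.82739) = 0.59636 rad.
So the angular separation is 0.5964 rad.

0.5964 rad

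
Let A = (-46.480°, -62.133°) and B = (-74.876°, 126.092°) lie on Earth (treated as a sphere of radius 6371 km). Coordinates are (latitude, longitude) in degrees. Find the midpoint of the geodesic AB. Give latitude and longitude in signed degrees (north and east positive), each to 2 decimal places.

The central angle between A and B is δ = 1.0214 rad.
With f = 0.5, the slerp weights are sin((1−f)δ)/sin δ = 0.5731 and sin(fδ)/sin δ = 0.5731.
Weighted sum of the unit vectors: (0.5731)·(0.3219,-0.6088,-0.7251) + (0.5731)·(-0.1537,0.2108,-0.9654) = (0.0964, -0.2281, -0.9689).
Converting back: φ = atan2(z, √(x²+y²)) = -75.67°, λ = atan2(y, x) = -67.09°.

-75.67°, -67.09°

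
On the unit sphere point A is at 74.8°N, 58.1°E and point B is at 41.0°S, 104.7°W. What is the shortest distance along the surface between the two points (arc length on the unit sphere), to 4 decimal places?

2.5359

With latitudes φ₁ = 74.800°, φ₂ = -41.000° and longitude difference Δλ = -162.800°:
Haversine: a = sin²(Δφ/2) + cos φ₁ cos φ₂ sin²(Δλ/2) = 0.7176 + (0.2622)(0.7547)(0.9776) = 0.91107.
Central angle c = 2·arcsin(√a) = 2.53595 rad.
On the unit sphere the arc length equals the central angle: 2.5359.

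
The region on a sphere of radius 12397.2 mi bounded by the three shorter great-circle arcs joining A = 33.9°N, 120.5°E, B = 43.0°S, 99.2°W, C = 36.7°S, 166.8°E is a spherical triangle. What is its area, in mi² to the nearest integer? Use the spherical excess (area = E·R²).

105125015 mi²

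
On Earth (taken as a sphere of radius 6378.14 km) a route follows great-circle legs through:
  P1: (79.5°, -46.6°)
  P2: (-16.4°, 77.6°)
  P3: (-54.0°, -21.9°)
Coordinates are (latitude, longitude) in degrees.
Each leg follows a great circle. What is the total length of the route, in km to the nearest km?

21629 km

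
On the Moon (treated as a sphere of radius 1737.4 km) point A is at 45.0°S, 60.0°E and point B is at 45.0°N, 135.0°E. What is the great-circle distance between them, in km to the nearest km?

Let φ₁ = -0.7854 rad, φ₂ = 0.7854 rad, and Δλ = 1.3090 rad.
cos c = sin φ₁ sin φ₂ + cos φ₁ cos φ₂ cos Δλ = (-0.7071)(0.7071) + (0.7071)(0.7071)(0.2588) = -0.37059,
so c = arccos(-0.37059) = 1.95044 rad.
Distance = R·c = 1737.4 × 1.9504 ≈ 3389 km.

3389 km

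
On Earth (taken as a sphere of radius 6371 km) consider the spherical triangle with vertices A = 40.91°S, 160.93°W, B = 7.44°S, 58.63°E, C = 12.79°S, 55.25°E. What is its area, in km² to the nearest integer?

Side lengths (central angles): a = 0.1099, b = 2.0374, c = 2.0863 rad; semiperimeter s = 2.1168.
By l'Huilier's theorem, tan(E/4) = √[tan(s/2) tan((s−a)/2) tan((s−b)/2) tan((s−c)/2)], giving spherical excess E = 0.1645 rad.
Area = E·R² = 0.1645 × (6371)² ≈ 6677450 km².

6677450 km²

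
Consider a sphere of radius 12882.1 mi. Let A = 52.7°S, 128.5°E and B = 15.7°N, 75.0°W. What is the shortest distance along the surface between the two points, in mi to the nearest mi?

31165 mi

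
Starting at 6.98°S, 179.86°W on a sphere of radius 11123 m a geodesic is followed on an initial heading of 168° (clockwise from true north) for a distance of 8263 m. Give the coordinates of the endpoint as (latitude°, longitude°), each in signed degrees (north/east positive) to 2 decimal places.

-48.26°, -167.66°

Angular distance δ = d/R = 8263/11123 = 0.74288 rad; initial bearing θ = 2.9322 rad.
sin φ₂ = sin φ₁ cos δ + cos φ₁ sin δ cos θ = (-0.1215)(0.7365) + (0.9926)(0.6764)(-0.9781) = -0.7462, so φ₂ = -48.26°.
Δλ = atan2(sin θ sin δ cos φ₁, cos δ − sin φ₁ sin φ₂) = atan2(0.1396, 0.6458) = 12.196°.
λ₂ = -179.860° + 12.196° = -167.66°.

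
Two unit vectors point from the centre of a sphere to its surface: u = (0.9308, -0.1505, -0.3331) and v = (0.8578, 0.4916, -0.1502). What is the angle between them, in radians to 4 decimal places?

u·v = 0.7745; |u| = 1.0000, |v| = 1.0000.
cos θ = (u·v)/(|u||v|) = 0.7745, so θ = 0.6849 rad.

0.6849 rad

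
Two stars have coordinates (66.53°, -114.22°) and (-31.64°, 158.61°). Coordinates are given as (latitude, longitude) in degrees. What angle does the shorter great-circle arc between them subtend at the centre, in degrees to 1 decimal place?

With latitudes φ₁ = 66.530°, φ₂ = -31.640° and longitude difference Δλ = -87.170°:
cos c = sin φ₁ sin φ₂ + cos φ₁ cos φ₂ cos Δλ = (0.9173)(-0.5246) + (0.3983)(0.8514)(0.0494) = -0.46444,
so c = arccos(-0.46444) = 2.05380 rad.
So the angular separation is 117.7°.

117.7°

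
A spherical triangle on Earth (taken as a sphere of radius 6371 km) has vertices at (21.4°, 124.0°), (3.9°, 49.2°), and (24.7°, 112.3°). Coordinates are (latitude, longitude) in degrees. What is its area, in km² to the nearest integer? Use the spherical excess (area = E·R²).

Side lengths (central angles): a = 1.1169, b = 0.1964, c = 1.2991 rad; semiperimeter s = 1.3062.
By l'Huilier's theorem, tan(E/4) = √[tan(s/2) tan((s−a)/2) tan((s−b)/2) tan((s−c)/2)], giving spherical excess E = 0.0506 rad.
Area = E·R² = 0.0506 × (6371)² ≈ 2052579 km².

2052579 km²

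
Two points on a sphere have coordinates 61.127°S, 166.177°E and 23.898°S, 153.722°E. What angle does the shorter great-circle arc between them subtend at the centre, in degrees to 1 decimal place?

38.2°

Let φ₁ = -1.0669 rad, φ₂ = -0.4171 rad, and Δλ = -0.2174 rad.
Haversine: a = sin²(Δφ/2) + cos φ₁ cos φ₂ sin²(Δλ/2) = 0.1019 + (0.4829)(0.9143)(0.0118) = 0.10708.
Central angle c = 2·arcsin(√a) = 0.66675 rad.
So the angular separation is 38.2°.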